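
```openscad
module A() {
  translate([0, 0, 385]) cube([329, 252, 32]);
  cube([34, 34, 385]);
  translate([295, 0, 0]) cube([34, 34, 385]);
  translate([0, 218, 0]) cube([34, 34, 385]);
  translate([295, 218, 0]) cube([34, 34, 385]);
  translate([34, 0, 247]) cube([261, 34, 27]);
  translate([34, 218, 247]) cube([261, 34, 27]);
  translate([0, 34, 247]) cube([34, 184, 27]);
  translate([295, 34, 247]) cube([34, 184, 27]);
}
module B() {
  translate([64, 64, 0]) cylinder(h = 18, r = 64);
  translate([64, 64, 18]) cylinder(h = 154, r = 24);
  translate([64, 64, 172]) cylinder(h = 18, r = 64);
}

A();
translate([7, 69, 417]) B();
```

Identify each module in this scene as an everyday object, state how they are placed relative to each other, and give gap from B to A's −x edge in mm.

A is a stool. B is a spool. The spool is on top of the stool. The gap from the spool to the stool's −x edge is 7 mm.

The spool's min-x is at 7; the stool's min-x is 0; gap = 7 mm.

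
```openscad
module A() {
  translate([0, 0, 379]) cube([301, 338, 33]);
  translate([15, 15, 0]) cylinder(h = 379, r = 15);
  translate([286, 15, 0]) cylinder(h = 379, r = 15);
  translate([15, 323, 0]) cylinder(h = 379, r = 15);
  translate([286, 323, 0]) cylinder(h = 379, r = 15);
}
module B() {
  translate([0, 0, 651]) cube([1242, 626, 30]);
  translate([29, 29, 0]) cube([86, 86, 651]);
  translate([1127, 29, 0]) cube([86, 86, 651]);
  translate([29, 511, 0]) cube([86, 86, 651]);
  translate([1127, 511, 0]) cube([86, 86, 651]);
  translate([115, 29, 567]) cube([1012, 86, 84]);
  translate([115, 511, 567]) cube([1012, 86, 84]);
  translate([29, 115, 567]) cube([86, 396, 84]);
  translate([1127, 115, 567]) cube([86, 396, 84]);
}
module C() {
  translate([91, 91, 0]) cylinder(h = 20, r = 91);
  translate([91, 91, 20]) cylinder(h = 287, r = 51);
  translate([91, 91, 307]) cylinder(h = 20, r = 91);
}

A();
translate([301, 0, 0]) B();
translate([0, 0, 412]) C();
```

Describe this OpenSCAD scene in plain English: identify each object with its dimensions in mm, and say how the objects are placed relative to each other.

A is a four-legged stool. The seat is 301×338 mm, 33 mm thick, top at z = 412 mm. It stands on four round legs, each 30 mm in diameter, from z = 0 to the seat underside, each leg's axis is inset half a diameter from the nearest pair of seat edges (so the leg's bounding box is flush with the corner).

B is a table with a 1242×626 mm rectangular top, 30 mm thick, top surface at z = 681 mm, supported by four 86×86 mm square legs, each inset 29 mm from the nearest pair of top edges, running from the floor. Four apron rails, 86 mm thick and 84 mm tall, run between adjacent legs with their top edges flush with the underside of the top and their outer faces flush with the legs' outer faces.

C is a spool: two coaxial disc flanges of radius 91 mm and thickness 20 mm, joined by a core cylinder of radius 51 mm and height 287 mm. The lower flange rests on z = 0 and the three cylinders share a vertical axis.

The table is against the stool's +x side, with their −y faces flush. The spool is on top of the stool.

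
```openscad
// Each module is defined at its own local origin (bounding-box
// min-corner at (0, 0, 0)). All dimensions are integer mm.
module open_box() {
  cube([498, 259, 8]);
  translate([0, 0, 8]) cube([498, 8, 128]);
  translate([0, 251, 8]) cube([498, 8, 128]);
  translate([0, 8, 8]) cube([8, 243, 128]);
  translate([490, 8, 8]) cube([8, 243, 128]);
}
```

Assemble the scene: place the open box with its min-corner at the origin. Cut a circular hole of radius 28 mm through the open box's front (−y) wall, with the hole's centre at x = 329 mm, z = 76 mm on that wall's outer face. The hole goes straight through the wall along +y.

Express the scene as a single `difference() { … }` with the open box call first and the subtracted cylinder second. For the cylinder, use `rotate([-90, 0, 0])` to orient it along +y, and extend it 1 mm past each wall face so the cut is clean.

difference() {
  open_box();
  translate([329, -1, 76]) rotate([-90, 0, 0]) cylinder(h = 10, r = 28);
}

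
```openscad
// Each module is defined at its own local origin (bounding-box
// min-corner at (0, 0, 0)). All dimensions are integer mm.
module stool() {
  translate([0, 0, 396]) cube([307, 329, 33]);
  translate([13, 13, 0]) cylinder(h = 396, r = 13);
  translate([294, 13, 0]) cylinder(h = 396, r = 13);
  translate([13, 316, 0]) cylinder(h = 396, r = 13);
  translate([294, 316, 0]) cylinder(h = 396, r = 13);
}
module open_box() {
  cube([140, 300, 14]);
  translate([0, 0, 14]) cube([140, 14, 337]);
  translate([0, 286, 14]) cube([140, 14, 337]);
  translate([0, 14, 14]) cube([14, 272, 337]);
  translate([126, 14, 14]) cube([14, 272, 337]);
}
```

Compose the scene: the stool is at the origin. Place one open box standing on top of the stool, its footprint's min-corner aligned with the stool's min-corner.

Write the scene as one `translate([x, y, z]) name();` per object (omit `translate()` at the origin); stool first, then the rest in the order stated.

stool();
translate([0, 0, 429]) open_box();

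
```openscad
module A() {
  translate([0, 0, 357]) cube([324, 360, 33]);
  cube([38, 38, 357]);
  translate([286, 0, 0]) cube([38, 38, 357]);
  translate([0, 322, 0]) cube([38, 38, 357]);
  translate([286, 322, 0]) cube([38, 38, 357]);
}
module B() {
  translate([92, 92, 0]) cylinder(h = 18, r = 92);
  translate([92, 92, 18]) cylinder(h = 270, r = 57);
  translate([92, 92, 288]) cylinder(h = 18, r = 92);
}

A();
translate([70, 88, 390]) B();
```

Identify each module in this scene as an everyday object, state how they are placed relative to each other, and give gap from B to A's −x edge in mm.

A is a stool. B is a spool. The spool is on top of the stool, centred. The gap from the spool to the stool's −x edge is 70 mm.

The spool's min-x is at 70; the stool's min-x is 0; gap = 70 mm.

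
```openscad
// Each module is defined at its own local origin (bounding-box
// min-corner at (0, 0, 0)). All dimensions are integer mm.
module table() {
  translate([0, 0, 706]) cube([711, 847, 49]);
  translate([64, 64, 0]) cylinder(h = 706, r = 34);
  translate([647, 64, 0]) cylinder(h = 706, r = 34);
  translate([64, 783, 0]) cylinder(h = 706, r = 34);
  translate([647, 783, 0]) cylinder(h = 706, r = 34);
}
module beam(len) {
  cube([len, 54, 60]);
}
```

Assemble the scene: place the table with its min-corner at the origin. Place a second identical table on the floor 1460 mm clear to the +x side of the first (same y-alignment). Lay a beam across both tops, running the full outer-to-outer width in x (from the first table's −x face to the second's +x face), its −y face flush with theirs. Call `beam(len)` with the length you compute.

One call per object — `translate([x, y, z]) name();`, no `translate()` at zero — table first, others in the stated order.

table();
translate([2171, 0, 0]) table();
translate([0, 0, 755]) beam(2882);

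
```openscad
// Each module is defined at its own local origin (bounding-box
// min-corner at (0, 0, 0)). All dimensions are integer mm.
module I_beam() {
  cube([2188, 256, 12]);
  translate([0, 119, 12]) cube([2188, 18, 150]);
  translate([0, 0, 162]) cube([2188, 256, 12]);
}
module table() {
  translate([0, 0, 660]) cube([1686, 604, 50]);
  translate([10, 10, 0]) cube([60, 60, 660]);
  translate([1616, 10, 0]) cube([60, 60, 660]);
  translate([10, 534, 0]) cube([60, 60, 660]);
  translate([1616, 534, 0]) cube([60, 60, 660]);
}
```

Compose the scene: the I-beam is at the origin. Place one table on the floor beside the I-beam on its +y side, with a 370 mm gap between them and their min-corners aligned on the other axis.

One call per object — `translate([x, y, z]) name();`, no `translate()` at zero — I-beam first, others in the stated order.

I_beam();
translate([0, 626, 0]) table();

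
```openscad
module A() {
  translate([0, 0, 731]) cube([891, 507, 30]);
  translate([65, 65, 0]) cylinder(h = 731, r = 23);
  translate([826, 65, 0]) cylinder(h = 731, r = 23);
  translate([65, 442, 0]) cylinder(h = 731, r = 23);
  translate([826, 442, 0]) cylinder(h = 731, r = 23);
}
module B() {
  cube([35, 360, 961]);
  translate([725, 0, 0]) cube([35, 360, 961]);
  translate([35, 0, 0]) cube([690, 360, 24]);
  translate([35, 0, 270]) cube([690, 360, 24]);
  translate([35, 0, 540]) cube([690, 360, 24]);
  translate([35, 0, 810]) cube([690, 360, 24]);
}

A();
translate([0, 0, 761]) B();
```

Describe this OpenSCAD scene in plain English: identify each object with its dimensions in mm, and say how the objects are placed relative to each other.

A is a rectangular dining table. The top is 891×507×30 mm with its upper surface at z = 761 mm. It stands on four round legs of 46 mm diameter, each leg's bounding box inset 42 mm from the nearest pair of top edges, running from the floor to the underside of the top.

B is a bookshelf 760 mm wide overall, 360 mm deep and 961 mm tall. The two sides are 35 mm thick vertical panels. 4 horizontal shelves of 24 mm thickness span between the inner faces of the sides; the lowest shelf sits on the floor and shelves are stacked with a clear vertical gap of 246 mm between each pair.

The bookshelf is on top of the table.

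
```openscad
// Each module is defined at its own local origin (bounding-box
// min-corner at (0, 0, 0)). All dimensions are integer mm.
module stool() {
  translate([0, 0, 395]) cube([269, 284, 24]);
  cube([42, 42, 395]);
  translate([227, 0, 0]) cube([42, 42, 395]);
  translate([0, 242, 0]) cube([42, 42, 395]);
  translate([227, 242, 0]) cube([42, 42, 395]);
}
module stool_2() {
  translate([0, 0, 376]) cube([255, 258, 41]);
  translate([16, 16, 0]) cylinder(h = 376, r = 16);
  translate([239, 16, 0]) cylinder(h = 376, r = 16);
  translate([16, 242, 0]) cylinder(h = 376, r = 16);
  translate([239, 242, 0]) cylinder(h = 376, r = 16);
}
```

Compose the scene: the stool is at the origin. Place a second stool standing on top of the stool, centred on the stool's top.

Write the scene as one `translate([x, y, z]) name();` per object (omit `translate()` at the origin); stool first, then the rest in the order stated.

stool();
translate([7, 13, 419]) stool_2();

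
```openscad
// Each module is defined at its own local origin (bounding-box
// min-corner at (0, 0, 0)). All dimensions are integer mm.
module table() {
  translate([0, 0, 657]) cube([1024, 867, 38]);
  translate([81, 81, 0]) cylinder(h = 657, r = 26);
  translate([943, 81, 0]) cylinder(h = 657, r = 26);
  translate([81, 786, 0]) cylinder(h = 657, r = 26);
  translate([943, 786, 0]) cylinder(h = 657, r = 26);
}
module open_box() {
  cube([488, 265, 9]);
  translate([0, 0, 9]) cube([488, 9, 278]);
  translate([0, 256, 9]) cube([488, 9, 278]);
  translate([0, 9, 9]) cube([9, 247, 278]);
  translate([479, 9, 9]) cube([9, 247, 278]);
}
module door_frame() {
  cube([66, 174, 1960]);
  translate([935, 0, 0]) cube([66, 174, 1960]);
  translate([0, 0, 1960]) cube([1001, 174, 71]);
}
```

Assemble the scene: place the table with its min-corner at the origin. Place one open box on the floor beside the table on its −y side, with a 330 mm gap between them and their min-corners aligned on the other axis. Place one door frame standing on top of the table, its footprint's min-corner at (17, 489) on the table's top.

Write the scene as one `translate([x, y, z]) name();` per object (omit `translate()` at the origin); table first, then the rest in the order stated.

table();
translate([0, -595, 0]) open_box();
translate([17, 489, 695]) door_frame();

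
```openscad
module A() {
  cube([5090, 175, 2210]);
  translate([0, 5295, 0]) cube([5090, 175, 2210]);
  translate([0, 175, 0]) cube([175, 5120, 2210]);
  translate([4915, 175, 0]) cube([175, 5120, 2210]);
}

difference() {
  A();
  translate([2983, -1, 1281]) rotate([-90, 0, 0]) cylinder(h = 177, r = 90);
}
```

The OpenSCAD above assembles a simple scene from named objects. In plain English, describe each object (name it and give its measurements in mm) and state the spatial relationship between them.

A is the wall frame of a small rectangular building: four walls, each 2210 mm tall and 175 mm thick, enclosing a footprint 5090 mm (x) by 5470 mm (y) outside-to-outside, with no floor or roof. The front and back walls (the −y and +y sides) span the full width; the two side walls fit between them.

The house frame has a circular hole of radius 90 mm through its front wall, centred at (x = 2983, z = 1281).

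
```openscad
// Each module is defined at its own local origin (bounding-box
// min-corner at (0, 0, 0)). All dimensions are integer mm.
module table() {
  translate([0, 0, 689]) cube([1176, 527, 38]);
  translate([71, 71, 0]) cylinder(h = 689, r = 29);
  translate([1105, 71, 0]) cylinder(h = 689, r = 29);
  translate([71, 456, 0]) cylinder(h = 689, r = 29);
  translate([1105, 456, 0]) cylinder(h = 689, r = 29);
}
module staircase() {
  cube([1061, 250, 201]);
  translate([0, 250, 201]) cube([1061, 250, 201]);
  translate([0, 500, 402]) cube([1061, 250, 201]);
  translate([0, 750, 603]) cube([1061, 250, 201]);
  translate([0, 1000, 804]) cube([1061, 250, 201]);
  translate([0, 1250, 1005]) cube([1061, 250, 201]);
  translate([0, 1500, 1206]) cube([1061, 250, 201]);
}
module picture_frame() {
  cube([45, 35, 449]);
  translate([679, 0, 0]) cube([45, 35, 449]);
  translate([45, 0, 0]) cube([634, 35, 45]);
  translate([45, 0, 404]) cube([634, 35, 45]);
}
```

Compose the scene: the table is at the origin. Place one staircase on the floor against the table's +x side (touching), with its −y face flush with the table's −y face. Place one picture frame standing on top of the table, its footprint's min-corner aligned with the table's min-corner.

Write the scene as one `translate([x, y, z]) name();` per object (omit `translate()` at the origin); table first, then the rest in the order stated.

table();
translate([1176, 0, 0]) staircase();
translate([0, 0, 727]) picture_frame();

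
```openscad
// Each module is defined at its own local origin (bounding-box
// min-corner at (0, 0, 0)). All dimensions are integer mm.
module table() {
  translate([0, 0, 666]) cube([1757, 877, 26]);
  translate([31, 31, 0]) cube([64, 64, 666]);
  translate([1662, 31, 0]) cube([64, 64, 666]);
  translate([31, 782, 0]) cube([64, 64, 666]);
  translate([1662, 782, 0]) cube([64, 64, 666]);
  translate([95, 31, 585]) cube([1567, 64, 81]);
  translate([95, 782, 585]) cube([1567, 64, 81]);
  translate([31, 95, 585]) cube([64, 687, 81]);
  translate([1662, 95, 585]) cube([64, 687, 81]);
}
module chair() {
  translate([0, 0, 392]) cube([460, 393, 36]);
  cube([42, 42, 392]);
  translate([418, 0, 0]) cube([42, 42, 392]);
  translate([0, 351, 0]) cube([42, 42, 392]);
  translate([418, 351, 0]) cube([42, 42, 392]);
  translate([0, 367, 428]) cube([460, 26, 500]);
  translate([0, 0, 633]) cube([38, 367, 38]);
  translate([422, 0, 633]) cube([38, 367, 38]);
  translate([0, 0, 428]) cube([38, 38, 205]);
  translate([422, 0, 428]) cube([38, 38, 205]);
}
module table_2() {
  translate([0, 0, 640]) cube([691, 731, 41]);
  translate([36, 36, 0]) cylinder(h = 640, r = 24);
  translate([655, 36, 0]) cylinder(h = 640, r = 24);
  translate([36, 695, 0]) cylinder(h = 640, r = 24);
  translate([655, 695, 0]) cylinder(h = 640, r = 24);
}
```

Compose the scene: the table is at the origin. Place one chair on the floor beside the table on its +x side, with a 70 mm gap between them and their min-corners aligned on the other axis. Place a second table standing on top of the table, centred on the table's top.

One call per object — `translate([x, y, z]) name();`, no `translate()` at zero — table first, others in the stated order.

table();
translate([1827, 0, 0]) chair();
translate([533, 73, 692]) table_2();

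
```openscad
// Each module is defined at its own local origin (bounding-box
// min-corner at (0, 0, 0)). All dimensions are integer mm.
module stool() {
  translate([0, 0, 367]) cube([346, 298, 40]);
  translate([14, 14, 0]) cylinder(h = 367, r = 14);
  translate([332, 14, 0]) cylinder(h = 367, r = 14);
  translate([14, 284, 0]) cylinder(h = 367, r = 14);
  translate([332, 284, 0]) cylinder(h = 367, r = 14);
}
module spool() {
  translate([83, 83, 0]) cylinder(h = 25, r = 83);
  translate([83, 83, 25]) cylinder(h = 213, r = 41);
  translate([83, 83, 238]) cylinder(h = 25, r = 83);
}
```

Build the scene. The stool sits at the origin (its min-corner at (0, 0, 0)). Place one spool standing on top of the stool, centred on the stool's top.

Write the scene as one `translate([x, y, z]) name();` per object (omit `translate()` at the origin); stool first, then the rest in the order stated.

stool();
translate([90, 66, 407]) spool();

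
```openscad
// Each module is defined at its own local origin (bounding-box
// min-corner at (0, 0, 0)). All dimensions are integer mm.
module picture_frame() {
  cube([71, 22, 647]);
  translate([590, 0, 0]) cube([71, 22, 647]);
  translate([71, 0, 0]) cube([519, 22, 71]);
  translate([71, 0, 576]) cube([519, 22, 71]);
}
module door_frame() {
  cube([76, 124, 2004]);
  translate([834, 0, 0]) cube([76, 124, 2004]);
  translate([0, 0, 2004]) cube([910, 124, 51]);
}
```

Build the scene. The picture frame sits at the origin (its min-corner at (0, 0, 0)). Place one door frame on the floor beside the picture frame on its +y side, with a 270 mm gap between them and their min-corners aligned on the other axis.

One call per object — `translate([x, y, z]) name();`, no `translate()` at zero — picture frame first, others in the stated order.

picture_frame();
translate([0, 292, 0]) door_frame();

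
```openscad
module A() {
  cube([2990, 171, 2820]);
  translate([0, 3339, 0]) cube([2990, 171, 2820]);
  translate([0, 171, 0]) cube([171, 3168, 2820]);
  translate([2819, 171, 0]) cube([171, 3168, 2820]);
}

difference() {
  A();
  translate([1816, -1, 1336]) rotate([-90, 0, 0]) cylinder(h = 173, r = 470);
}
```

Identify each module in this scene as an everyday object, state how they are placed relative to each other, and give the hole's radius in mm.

A is a house frame. The house frame has a circular hole through its front wall. The hole's radius is 470 mm.

The subtracted cylinder has r = 470 mm.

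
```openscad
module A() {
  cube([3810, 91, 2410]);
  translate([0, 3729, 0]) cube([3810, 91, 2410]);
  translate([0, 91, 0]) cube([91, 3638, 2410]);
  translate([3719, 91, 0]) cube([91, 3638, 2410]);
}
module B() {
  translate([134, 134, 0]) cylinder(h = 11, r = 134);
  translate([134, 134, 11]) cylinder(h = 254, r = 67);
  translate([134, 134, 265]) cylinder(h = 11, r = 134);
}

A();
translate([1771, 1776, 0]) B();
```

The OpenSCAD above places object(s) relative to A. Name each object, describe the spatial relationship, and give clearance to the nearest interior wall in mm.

Clearances: x = 1680, y = 1685; minimum 1680 mm.

A is a house frame. B is a spool. The spool sits inside the house frame, centred. The clearance to the nearest interior wall is 1680 mm.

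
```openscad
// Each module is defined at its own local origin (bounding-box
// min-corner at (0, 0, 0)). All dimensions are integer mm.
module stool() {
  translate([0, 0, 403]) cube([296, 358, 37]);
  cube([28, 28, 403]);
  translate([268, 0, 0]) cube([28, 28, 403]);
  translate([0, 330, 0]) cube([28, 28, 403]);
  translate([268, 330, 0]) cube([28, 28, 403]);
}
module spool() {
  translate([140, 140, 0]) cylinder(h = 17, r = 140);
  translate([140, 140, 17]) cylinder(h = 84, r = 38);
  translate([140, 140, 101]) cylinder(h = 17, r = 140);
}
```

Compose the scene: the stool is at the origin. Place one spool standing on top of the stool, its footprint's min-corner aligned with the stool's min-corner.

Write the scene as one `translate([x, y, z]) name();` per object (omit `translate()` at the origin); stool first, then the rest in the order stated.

stool();
translate([0, 0, 440]) spool();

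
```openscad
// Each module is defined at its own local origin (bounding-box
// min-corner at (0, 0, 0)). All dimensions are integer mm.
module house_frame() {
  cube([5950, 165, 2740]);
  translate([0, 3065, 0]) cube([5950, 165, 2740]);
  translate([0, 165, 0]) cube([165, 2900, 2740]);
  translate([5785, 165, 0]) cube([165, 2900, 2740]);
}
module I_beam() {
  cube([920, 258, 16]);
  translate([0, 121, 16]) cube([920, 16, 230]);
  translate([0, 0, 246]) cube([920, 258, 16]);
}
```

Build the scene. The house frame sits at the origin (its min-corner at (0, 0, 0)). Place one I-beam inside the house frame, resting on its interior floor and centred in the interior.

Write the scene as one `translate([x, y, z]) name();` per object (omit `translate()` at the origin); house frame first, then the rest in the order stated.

house_frame();
translate([2515, 1486, 0]) I_beam();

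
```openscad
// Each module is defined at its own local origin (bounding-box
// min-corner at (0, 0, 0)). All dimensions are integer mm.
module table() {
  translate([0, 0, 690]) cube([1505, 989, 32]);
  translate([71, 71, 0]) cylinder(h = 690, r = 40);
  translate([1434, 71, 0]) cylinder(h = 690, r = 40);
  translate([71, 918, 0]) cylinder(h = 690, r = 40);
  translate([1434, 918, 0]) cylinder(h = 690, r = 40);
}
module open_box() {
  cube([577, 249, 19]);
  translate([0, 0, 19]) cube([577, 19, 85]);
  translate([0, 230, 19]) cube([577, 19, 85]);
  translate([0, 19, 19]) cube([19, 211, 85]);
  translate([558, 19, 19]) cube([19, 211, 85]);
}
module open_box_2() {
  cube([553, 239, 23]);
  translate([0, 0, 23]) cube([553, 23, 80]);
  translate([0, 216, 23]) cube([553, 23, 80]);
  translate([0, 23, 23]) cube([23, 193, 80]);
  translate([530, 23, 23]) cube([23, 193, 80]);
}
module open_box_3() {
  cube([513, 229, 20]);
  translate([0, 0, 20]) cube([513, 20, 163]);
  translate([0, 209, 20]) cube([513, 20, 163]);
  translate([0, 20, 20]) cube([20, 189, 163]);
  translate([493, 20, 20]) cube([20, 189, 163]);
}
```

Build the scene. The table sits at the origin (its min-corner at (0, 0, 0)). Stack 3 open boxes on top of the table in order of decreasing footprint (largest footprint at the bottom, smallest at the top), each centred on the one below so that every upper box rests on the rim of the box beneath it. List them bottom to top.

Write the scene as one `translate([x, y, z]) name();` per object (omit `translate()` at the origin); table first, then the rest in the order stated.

table();
translate([464, 370, 722]) open_box();
translate([476, 375, 826]) open_box_2();
translate([496, 380, 929]) open_box_3();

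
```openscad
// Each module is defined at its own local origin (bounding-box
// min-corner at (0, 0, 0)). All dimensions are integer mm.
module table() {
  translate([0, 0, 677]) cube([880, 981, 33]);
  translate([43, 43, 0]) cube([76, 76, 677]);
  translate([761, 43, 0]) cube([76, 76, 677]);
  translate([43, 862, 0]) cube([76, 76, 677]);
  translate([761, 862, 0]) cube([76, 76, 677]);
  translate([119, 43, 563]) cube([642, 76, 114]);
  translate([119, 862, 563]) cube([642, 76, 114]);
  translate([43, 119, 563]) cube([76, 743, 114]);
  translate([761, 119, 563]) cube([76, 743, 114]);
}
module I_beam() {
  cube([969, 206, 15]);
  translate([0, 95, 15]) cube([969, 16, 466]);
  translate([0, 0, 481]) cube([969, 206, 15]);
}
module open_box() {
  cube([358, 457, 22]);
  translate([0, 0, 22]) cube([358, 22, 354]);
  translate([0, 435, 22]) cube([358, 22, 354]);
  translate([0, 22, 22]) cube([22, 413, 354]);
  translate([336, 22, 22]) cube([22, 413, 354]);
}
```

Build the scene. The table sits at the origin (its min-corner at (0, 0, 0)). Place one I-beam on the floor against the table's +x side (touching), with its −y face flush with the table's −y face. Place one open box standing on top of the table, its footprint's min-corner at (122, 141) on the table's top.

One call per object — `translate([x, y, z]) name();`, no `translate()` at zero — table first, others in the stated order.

table();
translate([880, 0, 0]) I_beam();
translate([122, 141, 710]) open_box();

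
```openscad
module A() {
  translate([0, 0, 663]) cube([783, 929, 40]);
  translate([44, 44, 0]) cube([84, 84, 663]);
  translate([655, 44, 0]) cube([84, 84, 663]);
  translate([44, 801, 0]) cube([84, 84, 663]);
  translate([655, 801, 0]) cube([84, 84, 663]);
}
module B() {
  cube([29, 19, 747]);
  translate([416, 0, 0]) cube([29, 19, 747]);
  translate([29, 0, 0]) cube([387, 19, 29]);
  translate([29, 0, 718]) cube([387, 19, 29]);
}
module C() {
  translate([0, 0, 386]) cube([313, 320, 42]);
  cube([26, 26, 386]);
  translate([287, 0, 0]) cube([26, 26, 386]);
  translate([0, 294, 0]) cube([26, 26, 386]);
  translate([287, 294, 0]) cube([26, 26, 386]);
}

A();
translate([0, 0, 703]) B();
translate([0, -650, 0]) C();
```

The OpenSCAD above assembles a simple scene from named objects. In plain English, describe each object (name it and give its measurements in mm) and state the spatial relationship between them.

A is a table: top 783 mm (x) × 929 mm (y), 40 mm thick, upper face at z = 703 mm, on four 84×84 mm square legs, each inset 44 mm from the nearest pair of top edges, running from z = 0 to the bottom of the top.

B is a picture frame with a 387×689 mm rectangular opening (x by z) and a uniform 29 mm border on every side. Frame depth is 19 mm along y. It is built from two vertical stiles running the full outside height and two horizontal rails spanning the gap between the stiles.

C is a simple wooden stool: a rectangular seat 313 mm (x) by 320 mm (y), 42 mm thick, top face at z = 428 mm, on four square legs, each 26×26 mm in cross-section. The legs rest on z = 0, each flush with a corner of the seat.

The picture frame is on top of the table. The stool is on the floor beside the table on its −y side.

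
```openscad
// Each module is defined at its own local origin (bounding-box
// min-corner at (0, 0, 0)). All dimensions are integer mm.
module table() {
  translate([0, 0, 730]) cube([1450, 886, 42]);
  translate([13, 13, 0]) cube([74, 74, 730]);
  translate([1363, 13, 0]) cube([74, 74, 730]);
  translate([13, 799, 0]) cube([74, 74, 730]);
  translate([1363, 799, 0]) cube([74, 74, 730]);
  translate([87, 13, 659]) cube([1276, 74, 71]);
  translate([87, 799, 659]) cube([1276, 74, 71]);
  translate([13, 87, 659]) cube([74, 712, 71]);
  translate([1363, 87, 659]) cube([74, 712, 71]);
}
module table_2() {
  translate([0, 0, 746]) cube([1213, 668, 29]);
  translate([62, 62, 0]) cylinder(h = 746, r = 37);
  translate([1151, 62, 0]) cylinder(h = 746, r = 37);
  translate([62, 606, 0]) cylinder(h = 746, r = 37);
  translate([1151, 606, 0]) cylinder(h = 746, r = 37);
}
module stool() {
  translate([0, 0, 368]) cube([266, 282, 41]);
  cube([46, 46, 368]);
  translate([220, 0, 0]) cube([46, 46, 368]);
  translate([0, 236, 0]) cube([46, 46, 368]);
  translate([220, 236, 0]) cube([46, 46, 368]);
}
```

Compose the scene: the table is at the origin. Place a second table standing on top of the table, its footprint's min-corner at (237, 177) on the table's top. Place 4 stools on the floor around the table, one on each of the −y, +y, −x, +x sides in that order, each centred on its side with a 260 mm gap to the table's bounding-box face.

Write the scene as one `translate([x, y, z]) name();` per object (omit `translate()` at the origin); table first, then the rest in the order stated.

table();
translate([237, 177, 772]) table_2();
translate([592, -542, 0]) stool();
translate([592, 1146, 0]) stool();
translate([-526, 302, 0]) stool();
translate([1710, 302, 0]) stool();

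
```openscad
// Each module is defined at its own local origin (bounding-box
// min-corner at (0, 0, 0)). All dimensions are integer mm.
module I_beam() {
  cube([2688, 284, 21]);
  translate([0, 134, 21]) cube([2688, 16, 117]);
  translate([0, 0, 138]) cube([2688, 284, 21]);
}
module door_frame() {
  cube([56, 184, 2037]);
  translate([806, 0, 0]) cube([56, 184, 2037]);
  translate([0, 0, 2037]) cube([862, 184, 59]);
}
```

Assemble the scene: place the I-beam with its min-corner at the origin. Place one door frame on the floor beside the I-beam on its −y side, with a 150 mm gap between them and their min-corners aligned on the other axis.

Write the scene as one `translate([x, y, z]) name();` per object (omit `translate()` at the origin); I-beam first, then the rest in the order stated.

I_beam();
translate([0, -334, 0]) door_frame();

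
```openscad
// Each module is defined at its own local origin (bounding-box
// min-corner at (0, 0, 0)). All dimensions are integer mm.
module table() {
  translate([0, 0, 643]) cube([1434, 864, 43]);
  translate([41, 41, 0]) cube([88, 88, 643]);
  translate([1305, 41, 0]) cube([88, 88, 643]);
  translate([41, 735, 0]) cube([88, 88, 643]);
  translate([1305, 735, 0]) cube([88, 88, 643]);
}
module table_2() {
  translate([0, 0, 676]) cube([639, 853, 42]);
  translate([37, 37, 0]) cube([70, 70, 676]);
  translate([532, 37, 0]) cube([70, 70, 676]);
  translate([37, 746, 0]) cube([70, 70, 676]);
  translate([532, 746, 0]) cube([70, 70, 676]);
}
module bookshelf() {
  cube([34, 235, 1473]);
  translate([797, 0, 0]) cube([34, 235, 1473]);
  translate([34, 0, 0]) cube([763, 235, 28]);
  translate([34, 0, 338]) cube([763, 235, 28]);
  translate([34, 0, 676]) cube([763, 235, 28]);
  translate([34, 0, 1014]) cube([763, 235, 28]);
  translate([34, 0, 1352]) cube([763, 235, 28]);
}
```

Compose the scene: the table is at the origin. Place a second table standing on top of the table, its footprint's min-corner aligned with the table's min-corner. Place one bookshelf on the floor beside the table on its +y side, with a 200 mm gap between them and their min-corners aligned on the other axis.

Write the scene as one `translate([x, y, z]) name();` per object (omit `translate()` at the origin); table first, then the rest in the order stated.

table();
translate([0, 0, 686]) table_2();
translate([0, 1064, 0]) bookshelf();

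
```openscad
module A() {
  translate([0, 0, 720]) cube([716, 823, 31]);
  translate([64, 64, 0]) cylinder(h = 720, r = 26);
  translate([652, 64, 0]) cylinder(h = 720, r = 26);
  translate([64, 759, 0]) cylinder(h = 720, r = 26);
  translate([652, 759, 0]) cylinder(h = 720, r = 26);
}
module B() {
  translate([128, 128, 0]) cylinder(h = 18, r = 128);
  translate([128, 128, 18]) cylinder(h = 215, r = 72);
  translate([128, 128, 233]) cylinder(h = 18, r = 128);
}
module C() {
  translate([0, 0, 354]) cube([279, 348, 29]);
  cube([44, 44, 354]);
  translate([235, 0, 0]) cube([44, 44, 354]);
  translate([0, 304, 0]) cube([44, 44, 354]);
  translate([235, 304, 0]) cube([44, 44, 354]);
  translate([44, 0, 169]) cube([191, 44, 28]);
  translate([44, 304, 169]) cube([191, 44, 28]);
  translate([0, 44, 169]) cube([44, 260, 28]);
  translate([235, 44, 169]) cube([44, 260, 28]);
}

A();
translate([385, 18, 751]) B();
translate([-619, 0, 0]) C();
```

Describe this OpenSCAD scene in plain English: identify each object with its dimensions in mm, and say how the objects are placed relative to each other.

A is a rectangular dining table. The top is 716×823×31 mm with its upper surface at z = 751 mm. It stands on four round legs of 52 mm diameter, each leg's bounding box inset 38 mm from the nearest pair of top edges, running from the floor to the underside of the top.

B is a spool: two coaxial disc flanges of radius 128 mm and thickness 18 mm, joined by a core cylinder of radius 72 mm and height 215 mm. The lower flange rests on z = 0 and the three cylinders share a vertical axis.

C is a four-legged stool. The seat is 279×348 mm, 29 mm thick, top at z = 383 mm. It stands on four square legs, each 44×44 mm in cross-section, from z = 0 to the seat underside, each flush with a corner of the seat. Four stretchers, 44 mm wide and 28 mm tall, connect adjacent legs with their undersides at z = 169 mm, each running between the inner faces of the legs it joins and aligned with the legs' outer faces on the other axis.

The spool is on top of the table. The stool is on the floor beside the table on its −x side.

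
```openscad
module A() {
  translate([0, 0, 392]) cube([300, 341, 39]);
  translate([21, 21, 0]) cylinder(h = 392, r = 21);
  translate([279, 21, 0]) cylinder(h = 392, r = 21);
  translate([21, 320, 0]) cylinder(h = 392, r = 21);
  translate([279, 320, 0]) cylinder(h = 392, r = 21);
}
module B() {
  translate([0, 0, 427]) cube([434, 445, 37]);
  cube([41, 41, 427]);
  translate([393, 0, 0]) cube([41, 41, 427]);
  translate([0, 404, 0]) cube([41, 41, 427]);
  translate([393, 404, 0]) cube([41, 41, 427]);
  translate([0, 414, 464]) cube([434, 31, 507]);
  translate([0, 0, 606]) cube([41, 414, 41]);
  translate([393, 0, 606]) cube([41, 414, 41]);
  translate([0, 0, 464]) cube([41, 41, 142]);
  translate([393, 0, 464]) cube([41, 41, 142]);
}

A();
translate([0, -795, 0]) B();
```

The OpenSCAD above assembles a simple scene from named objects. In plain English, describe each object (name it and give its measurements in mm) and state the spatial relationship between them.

A is a four-legged stool. The seat is a 300×341×39 mm slab whose top surface is at z = 431 mm; four round legs, each 42 mm in diameter, run from the floor (z = 0) to the underside of the seat, each leg's axis is inset half a diameter from the nearest pair of seat edges (so the leg's bounding box is flush with the corner).

B is a chair. The seat is a 434×445×37 mm slab with its top at z = 464 mm, on four 41×41 mm corner legs (flush with the seat edges, standing on z = 0). A flat backrest 31 mm thick, 507 mm tall, spans the full seat width and rises from the seat top along its +y edge, rear face flush with the rear of the seat. Two armrests of 41×41 mm section run along each side from the seat's front edge to the front of the backrest, top faces 183 mm above the seat top and outer faces flush with the seat's x-edges; a 41×41 mm post under the front of each armrest stands on the seat at the front corner.

The chair is on the floor beside the stool on its −y side.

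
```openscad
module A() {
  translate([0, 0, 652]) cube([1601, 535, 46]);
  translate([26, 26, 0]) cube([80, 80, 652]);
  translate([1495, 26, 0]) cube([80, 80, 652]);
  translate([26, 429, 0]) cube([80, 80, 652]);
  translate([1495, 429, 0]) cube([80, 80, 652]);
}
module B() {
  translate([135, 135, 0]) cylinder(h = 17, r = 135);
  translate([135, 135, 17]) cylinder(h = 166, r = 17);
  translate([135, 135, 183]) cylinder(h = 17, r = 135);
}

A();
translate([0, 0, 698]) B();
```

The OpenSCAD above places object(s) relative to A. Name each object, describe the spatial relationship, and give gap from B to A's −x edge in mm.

A is a table. B is a spool. The spool is on top of the table. The gap from the spool to the table's −x edge is 0 mm.

The spool's min-x is at 0; the table's min-x is 0; gap = 0 mm.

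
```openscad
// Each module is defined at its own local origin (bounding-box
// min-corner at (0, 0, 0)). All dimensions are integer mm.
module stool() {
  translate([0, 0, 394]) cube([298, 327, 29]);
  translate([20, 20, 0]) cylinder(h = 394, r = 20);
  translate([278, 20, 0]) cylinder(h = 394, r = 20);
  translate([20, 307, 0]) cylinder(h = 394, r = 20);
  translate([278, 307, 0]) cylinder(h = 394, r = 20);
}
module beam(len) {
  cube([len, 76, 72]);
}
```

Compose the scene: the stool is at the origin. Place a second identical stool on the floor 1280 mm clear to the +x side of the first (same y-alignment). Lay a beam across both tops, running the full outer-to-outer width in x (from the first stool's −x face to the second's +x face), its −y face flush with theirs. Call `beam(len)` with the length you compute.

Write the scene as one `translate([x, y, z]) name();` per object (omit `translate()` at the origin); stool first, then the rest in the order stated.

stool();
translate([1578, 0, 0]) stool();
translate([0, 0, 423]) beam(1876);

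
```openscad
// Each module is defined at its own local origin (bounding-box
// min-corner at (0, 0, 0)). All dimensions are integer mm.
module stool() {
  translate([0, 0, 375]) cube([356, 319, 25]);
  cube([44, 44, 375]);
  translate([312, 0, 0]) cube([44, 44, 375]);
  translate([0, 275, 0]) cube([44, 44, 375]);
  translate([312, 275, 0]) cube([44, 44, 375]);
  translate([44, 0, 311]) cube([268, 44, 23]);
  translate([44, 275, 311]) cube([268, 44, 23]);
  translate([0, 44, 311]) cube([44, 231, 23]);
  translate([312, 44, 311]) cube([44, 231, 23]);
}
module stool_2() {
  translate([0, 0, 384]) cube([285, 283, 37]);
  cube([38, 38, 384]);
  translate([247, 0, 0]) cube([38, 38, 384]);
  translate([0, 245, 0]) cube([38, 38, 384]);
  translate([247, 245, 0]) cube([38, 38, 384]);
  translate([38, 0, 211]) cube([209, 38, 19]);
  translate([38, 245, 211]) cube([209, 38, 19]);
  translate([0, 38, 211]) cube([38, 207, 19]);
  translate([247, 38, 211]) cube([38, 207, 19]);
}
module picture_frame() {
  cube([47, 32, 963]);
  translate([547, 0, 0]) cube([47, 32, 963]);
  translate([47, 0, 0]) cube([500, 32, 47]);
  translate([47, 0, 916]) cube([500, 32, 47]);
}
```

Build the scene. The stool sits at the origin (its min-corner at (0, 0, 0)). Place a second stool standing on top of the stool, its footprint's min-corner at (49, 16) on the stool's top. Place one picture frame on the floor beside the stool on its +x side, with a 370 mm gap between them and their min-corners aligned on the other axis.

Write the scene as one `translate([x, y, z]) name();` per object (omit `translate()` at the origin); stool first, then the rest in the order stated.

stool();
translate([49, 16, 400]) stool_2();
translate([726, 0, 0]) picture_frame();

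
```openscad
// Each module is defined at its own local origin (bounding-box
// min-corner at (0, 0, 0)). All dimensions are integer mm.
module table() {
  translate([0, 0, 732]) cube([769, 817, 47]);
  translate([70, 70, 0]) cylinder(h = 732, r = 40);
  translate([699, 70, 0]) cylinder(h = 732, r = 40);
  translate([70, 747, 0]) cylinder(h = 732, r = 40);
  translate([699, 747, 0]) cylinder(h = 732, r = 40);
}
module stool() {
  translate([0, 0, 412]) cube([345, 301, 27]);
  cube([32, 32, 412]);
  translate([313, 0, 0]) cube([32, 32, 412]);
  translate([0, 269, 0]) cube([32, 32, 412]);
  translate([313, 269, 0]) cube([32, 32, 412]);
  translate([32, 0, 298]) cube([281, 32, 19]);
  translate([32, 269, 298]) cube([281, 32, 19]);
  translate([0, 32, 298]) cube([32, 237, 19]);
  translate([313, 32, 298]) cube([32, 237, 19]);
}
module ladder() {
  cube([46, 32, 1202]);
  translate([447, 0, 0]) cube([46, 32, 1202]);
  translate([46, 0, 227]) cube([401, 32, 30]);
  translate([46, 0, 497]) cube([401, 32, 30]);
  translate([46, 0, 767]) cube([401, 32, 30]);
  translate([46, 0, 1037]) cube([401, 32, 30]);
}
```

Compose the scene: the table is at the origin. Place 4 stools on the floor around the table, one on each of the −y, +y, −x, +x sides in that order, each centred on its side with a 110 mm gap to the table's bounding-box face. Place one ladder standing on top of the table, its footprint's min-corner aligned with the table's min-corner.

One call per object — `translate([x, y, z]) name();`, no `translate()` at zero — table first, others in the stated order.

table();
translate([212, -411, 0]) stool();
translate([212, 927, 0]) stool();
translate([-455, 258, 0]) stool();
translate([879, 258, 0]) stool();
translate([0, 0, 779]) ladder();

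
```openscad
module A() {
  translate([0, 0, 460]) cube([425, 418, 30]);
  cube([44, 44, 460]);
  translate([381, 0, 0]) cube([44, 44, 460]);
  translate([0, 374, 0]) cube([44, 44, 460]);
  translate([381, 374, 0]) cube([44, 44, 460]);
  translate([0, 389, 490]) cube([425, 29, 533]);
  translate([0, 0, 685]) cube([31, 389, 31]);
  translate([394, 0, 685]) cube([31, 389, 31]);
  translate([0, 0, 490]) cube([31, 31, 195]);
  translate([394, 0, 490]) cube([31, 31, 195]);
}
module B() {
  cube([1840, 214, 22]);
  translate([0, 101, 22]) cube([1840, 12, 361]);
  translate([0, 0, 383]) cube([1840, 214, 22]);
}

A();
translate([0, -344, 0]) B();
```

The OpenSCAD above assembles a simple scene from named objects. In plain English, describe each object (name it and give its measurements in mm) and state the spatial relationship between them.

A is a chair. The seat is a 425×418×30 mm slab with its top at z = 490 mm, on four 44×44 mm corner legs (flush with the seat edges, standing on z = 0). A flat backrest 29 mm thick, 533 mm tall, spans the full seat width and rises from the seat top along its +y edge, rear face flush with the rear of the seat. Two armrests of 31×31 mm section run along each side from the seat's front edge to the front of the backrest, top faces 226 mm above the seat top and outer faces flush with the seat's x-edges; a 31×31 mm post under the front of each armrest stands on the seat at the front corner.

B is an I-beam lying along x, 1840 mm long. Overall section height 405 mm. Two flanges 214 mm wide (y) and 22 mm thick, one on the floor and one at the top; a web 12 mm thick runs between them, centred on the flange width.

The I-beam is on the floor beside the chair on its −y side.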